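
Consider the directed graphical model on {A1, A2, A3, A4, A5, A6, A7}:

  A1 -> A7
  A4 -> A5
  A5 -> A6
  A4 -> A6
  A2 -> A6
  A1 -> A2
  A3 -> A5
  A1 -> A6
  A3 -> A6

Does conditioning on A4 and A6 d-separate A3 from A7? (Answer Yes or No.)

Enumerating the 6 paths from A3 to A7 and testing each for blocking by {A4, A6}:
  1. A3 → A6 ← A1 → A7 — A6:collider[open]; A1:fork[open] ⇒ active
  2. A3 → A6 ← A2 ← A1 → A7 — A6:collider[open]; A2:chain[open]; A1:fork[open] ⇒ active
  3. A3 → A5 → A6 ← A1 → A7 — A5:chain[open]; A6:collider[open]; A1:fork[open] ⇒ active
  4. A3 → A5 → A6 ← A2 ← A1 → A7 — A5:chain[open]; A6:collider[open]; A2:chain[open]; A1:fork[open] ⇒ active
  5. A3 → A5 ← A4 → A6 ← A1 → A7 — A5:collider[open]; A4:fork[blocks]; A6:collider[open]; A1:fork[open] ⇒ blocked
  6. A3 → A5 ← A4 → A6 ← A2 ← A1 → A7 — A5:collider[open]; A4:fork[blocks]; A6:collider[open]; A2:chain[open]; A1:fork[open] ⇒ blocked
Because an active path exists, A3 and A7 are not d-separated.

No — A3 and A7 are not d-separated given {A4, A6}.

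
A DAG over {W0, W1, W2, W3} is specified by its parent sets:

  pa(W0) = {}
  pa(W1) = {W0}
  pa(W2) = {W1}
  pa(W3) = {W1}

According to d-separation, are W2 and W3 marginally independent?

Only one path connects W2 and W3:
Path 1: W2 ← W1 → W3
  W1 is a fork and W1 is not conditioned on — no node blocks this path, so it is active.
Because an active path exists, W2 and W3 are not d-separated.

No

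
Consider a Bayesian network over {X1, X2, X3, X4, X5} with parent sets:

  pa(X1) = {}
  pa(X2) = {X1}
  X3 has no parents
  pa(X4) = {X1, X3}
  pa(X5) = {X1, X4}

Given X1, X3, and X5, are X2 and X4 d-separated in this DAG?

Yes — X2 and X4 are d-separated given {X1, X3, X5}.

Enumerating the 2 paths from X2 to X4 and testing each for blocking by {X1, X3, X5}:
Path 1: X2 ← X1 → X5 ← X4
  X1 is a fork here and X1 is conditioned on, so the path is blocked at X1.
Path 2: X2 ← X1 → X4
  X1 is a fork here and X1 is conditioned on, so the path is blocked at X1.
Since every path is blocked, d-separation holds.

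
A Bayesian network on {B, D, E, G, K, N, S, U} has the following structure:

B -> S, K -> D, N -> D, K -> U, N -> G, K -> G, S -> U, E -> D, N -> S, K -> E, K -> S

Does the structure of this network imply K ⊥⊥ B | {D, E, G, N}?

Yes

There are 5 undirected paths between K and B; checking each against the conditioning set {D, E, G, N}:
Path 1: K → U ← S ← B
  U is a collider here and neither U nor any of its descendants is conditioned on, so the collider stays closed — the path is blocked at U.
Path 2: K → S ← B
  S is a collider here and neither S nor any of its descendants is conditioned on, so the collider stays closed — the path is blocked at S.
Path 3: K → E → D ← N → S ← B
  E is a chain here and E is conditioned on, so the path is blocked at E.
Path 4: K → D ← N → S ← B
  N is a fork here and N is conditioned on, so the path is blocked at N.
Path 5: K → G ← N → S ← B
  N is a fork here and N is conditioned on, so the path is blocked at N.
All paths are blocked; K ⊥ B | {D, E, G, N} holds.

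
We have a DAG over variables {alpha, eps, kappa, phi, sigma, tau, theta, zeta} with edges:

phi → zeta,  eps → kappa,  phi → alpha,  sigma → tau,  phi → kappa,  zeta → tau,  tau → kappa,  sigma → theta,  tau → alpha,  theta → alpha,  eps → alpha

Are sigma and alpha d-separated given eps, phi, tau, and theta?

Yes

6 paths connect sigma and alpha; each must be blocked for d-separation to hold:
Path 1: sigma → theta → alpha
  theta is a chain here and theta is conditioned on, so the path is blocked at theta.
Path 2: sigma → tau → alpha
  tau is a chain here and tau is conditioned on, so the path is blocked at tau.
Path 3: sigma → tau → kappa ← eps → alpha
  tau is a chain here and tau is conditioned on, so the path is blocked at tau.
Path 4: sigma → tau → kappa ← phi → alpha
  tau is a chain here and tau is conditioned on, so the path is blocked at tau.
Path 5: sigma → tau ← zeta ← phi → alpha
  phi is a fork here and phi is conditioned on, so the path is blocked at phi.
Path 6: sigma → tau ← zeta ← phi → kappa ← eps → alpha
  phi is a fork here and phi is conditioned on, so the path is blocked at phi.
All paths are blocked; sigma ⊥ alpha | {eps, phi, tau, theta} holds.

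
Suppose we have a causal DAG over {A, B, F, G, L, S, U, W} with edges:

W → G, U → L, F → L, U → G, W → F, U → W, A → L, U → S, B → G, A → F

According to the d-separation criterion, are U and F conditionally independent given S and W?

Yes

4 paths connect U and F; each must be blocked for d-separation to hold:
Path 1: U → G ← W → F
  G is a collider here and neither G nor any of its descendants is conditioned on, so the collider stays closed — the path is blocked at G.
Path 2: U → W → F
  W is a chain here and W is conditioned on, so the path is blocked at W.
Path 3: U → L ← F
  L is a collider here and neither L nor any of its descendants is conditioned on, so the collider stays closed — the path is blocked at L.
Path 4: U → L ← A → F
  L is a collider here and neither L nor any of its descendants is conditioned on, so the collider stays closed — the path is blocked at L.
Every path is blocked, so U and F are d-separated given {S, W}.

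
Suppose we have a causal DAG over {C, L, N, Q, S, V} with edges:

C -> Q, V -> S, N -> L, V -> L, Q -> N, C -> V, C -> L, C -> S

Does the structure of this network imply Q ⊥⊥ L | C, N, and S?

4 paths connect Q and L; each must be blocked for d-separation to hold:
Path 1: Q → N → L
  N is a chain here and N is conditioned on, so the path is blocked at N.
Path 2: Q ← C → V → L
  C is a fork here and C is conditioned on, so the path is blocked at C.
Path 3: Q ← C → L
  C is a fork here and C is conditioned on, so the path is blocked at C.
Path 4: Q ← C → S ← V → L
  C is a fork here and C is conditioned on, so the path is blocked at C.
All paths are blocked; Q ⊥ L | {C, N, S} holds.

Yes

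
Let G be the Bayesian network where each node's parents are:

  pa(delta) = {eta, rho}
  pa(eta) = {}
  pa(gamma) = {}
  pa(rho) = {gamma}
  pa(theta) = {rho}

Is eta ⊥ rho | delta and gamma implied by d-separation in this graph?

No

There is one path between eta and rho:
  1. eta → delta ← rho — delta:collider[open] ⇒ active
Since the path eta → delta ← rho is active, eta and rho are not d-separated given {delta, gamma}.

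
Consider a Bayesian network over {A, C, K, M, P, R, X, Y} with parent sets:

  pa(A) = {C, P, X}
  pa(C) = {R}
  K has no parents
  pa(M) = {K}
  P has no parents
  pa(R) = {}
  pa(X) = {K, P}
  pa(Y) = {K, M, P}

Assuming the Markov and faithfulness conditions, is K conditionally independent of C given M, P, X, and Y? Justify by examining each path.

Yes

There are 6 undirected paths between K and C; checking each against the conditioning set {M, P, X, Y}:
Path 1: K → M → Y ← P → A ← C
  M is a chain here and M is conditioned on, so the path is blocked at M.
Path 2: K → M → Y ← P → X → A ← C
  M is a chain here and M is conditioned on, so the path is blocked at M.
Path 3: K → X → A ← C
  X is a chain here and X is conditioned on, so the path is blocked at X.
Path 4: K → X ← P → A ← C
  P is a fork here and P is conditioned on, so the path is blocked at P.
Path 5: K → Y ← P → A ← C
  P is a fork here and P is conditioned on, so the path is blocked at P.
Path 6: K → Y ← P → X → A ← C
  P is a fork here and P is conditioned on, so the path is blocked at P.
Every path is blocked, so K and C are d-separated given {M, P, X, Y}.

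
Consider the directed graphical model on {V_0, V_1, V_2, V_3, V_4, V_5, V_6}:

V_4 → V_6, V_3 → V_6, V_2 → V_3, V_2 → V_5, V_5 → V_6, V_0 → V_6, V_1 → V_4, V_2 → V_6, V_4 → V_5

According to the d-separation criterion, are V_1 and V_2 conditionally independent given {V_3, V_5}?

No — V_1 and V_2 are not d-separated given {V_3, V_5}.

We examine all 6 paths between V_1 and V_2:
Path 1: V_1 → V_4 → V_5 ← V_2
  V_4 is a chain and V_4 is not conditioned on; V_5 is a collider and V_5 is conditioned on, which opens it — no node blocks this path, so it is active.
Path 2: V_1 → V_4 → V_5 → V_6 ← V_3 ← V_2
  V_5 is a chain here and V_5 is conditioned on, so the path is blocked at V_5.
Path 3: V_1 → V_4 → V_5 → V_6 ← V_2
  V_5 is a chain here and V_5 is conditioned on, so the path is blocked at V_5.
Path 4: V_1 → V_4 → V_6 ← V_5 ← V_2
  V_6 is a collider here and neither V_6 nor any of its descendants is conditioned on, so the collider stays closed — the path is blocked at V_6.
Path 5: V_1 → V_4 → V_6 ← V_3 ← V_2
  V_6 is a collider here and neither V_6 nor any of its descendants is conditioned on, so the collider stays closed — the path is blocked at V_6.
Path 6: V_1 → V_4 → V_6 ← V_2
  V_6 is a collider here and neither V_6 nor any of its descendants is conditioned on, so the collider stays closed — the path is blocked at V_6.
Because an active path exists, V_1 and V_2 are not d-separated.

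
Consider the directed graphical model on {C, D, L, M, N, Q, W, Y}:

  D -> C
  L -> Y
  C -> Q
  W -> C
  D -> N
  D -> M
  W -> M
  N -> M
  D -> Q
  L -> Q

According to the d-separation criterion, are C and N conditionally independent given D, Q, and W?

Yes

There are 6 undirected paths between C and N; checking each against the conditioning set {D, Q, W}:
Path 1: C → Q ← D → M ← N
  D is a fork here and D is conditioned on, so the path is blocked at D.
Path 2: C → Q ← D → N
  D is a fork here and D is conditioned on, so the path is blocked at D.
Path 3: C ← W → M ← N
  W is a fork here and W is conditioned on, so the path is blocked at W.
Path 4: C ← W → M ← D → N
  W is a fork here and W is conditioned on, so the path is blocked at W.
Path 5: C ← D → M ← N
  D is a fork here and D is conditioned on, so the path is blocked at D.
Path 6: C ← D → N
  D is a fork here and D is conditioned on, so the path is blocked at D.
Every path is blocked, so C and N are d-separated given {D, Q, W}.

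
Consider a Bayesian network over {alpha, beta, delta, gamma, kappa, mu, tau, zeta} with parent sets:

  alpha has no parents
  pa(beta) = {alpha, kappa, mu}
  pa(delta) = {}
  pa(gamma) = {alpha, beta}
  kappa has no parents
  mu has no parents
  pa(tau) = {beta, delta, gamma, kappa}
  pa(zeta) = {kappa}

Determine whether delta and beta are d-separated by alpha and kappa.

There are 4 undirected paths between delta and beta; checking each against the conditioning set {alpha, kappa}:
Path 1: delta → tau ← gamma ← beta
  tau is a collider here and neither tau nor any of its descendants is conditioned on, so the collider stays closed — the path is blocked at tau.
Path 2: delta → tau ← gamma ← alpha → beta
  tau is a collider here and neither tau nor any of its descendants is conditioned on, so the collider stays closed — the path is blocked at tau.
Path 3: delta → tau ← beta
  tau is a collider here and neither tau nor any of its descendants is conditioned on, so the collider stays closed — the path is blocked at tau.
Path 4: delta → tau ← kappa → beta
  tau is a collider here and neither tau nor any of its descendants is conditioned on, so the collider stays closed — the path is blocked at tau.
Every path is blocked, so delta and beta are d-separated given {alpha, kappa}.

Yes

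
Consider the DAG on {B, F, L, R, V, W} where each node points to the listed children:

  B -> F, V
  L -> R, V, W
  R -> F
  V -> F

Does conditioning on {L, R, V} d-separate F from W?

There are 3 undirected paths between F and W; checking each against the conditioning set {L, R, V}:
  1. F ← R ← L → W — R:chain[blocks]; L:fork[blocks] ⇒ blocked
  2. F ← B → V ← L → W — B:fork[open]; V:collider[open]; L:fork[blocks] ⇒ blocked
  3. F ← V ← L → W — V:chain[blocks]; L:fork[blocks] ⇒ blocked
All paths are blocked; F ⊥ W | {L, R, V} holds.

Yes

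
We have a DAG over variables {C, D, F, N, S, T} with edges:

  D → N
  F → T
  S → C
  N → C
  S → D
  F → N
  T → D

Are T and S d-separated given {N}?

No

We examine all 4 paths between T and S:
Path 1: T ← F → N ← D ← S
  F is a fork and F is not conditioned on; N is a collider and N is conditioned on, which opens it; D is a chain and D is not conditioned on — no node blocks this path, so it is active.
Path 2: T ← F → N → C ← S
  N is a chain here and N is conditioned on, so the path is blocked at N.
Path 3: T → D → N → C ← S
  N is a chain here and N is conditioned on, so the path is blocked at N.
Path 4: T → D ← S
  D is a collider and its descendant N is conditioned on, which opens it — no node blocks this path, so it is active.
Since the path T ← F → N ← D ← S is active, T and S are not d-separated given {N}.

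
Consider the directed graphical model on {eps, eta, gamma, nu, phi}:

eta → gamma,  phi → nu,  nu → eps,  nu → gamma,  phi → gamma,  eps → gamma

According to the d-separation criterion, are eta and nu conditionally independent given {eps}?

3 paths connect eta and nu; each must be blocked for d-separation to hold:
Path 1: eta → gamma ← nu
  gamma is a collider here and neither gamma nor any of its descendants is conditioned on, so the collider stays closed — the path is blocked at gamma.
Path 2: eta → gamma ← phi → nu
  gamma is a collider here and neither gamma nor any of its descendants is conditioned on, so the collider stays closed — the path is blocked at gamma.
Path 3: eta → gamma ← eps ← nu
  gamma is a collider here and neither gamma nor any of its descendants is conditioned on, so the collider stays closed — the path is blocked at gamma.
Since every path is blocked, d-separation holds.

Yes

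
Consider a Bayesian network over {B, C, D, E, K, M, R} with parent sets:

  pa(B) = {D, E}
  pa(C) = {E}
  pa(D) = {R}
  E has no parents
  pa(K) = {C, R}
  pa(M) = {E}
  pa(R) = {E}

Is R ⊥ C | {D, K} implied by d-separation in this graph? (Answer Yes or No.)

No — R and C are not d-separated given {D, K}.

There are 3 undirected paths between R and C; checking each against the conditioning set {D, K}:
Path 1: R ← E → C
  E is a fork and E is not conditioned on — no node blocks this path, so it is active.
Path 2: R → K ← C
  K is a collider and K is conditioned on, which opens it — no node blocks this path, so it is active.
Path 3: R → D → B ← E → C
  D is a chain here and D is conditioned on, so the path is blocked at D.
Since the path R ← E → C is active, R and C are not d-separated given {D, K}.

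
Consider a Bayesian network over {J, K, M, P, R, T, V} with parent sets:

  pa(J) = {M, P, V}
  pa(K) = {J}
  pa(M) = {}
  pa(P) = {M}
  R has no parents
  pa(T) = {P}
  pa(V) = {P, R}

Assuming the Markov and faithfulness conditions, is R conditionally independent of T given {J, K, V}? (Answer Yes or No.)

3 paths connect R and T; each must be blocked for d-separation to hold:
  1. R → V → J ← P → T — V:chain[blocks]; J:collider[open]; P:fork[open] ⇒ blocked
  2. R → V → J ← M → P → T — V:chain[blocks]; J:collider[open]; M:fork[open]; P:chain[open] ⇒ blocked
  3. R → V ← P → T — V:collider[open]; P:fork[open] ⇒ active
At least one path is unblocked, so d-separation fails.

No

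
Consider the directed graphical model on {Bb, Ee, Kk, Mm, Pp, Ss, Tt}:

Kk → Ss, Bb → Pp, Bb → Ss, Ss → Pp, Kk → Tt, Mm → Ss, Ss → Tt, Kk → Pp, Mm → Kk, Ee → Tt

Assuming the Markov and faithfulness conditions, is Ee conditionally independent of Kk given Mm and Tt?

There are 5 undirected paths between Ee and Kk; checking each against the conditioning set {Mm, Tt}:
Path 1: Ee → Tt ← Ss → Pp ← Kk
  Pp is a collider here and neither Pp nor any of its descendants is conditioned on, so the collider stays closed — the path is blocked at Pp.
Path 2: Ee → Tt ← Ss ← Mm → Kk
  Mm is a fork here and Mm is conditioned on, so the path is blocked at Mm.
Path 3: Ee → Tt ← Ss ← Bb → Pp ← Kk
  Pp is a collider here and neither Pp nor any of its descendants is conditioned on, so the collider stays closed — the path is blocked at Pp.
Path 4: Ee → Tt ← Ss ← Kk
  Tt is a collider and Tt is conditioned on, which opens it; Ss is a chain and Ss is not conditioned on — no node blocks this path, so it is active.
Path 5: Ee → Tt ← Kk
  Tt is a collider and Tt is conditioned on, which opens it — no node blocks this path, so it is active.
At least one path is unblocked, so d-separation fails.

No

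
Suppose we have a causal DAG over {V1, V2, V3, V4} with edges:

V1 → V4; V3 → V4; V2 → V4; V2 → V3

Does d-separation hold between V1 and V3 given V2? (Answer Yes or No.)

Yes

2 paths connect V1 and V3; each must be blocked for d-separation to hold:
  1. V1 → V4 ← V2 → V3 — V4:collider[blocks]; V2:fork[blocks] ⇒ blocked
  2. V1 → V4 ← V3 — V4:collider[blocks] ⇒ blocked
Every path is blocked, so V1 and V3 are d-separated given {V2}.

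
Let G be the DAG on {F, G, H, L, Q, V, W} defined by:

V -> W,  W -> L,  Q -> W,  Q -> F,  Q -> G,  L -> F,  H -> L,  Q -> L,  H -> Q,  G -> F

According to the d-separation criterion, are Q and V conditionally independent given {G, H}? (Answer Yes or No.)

Yes

Enumerating the 5 paths from Q to V and testing each for blocking by {G, H}:
Path 1: Q ← H → L ← W ← V
  H is a fork here and H is conditioned on, so the path is blocked at H.
Path 2: Q → L ← W ← V
  L is a collider here and neither L nor any of its descendants is conditioned on, so the collider stays closed — the path is blocked at L.
Path 3: Q → G → F ← L ← W ← V
  G is a chain here and G is conditioned on, so the path is blocked at G.
Path 4: Q → W ← V
  W is a collider here and neither W nor any of its descendants is conditioned on, so the collider stays closed — the path is blocked at W.
Path 5: Q → F ← L ← W ← V
  F is a collider here and neither F nor any of its descendants is conditioned on, so the collider stays closed — the path is blocked at F.
All paths are blocked; Q ⊥ V | {G, H} holds.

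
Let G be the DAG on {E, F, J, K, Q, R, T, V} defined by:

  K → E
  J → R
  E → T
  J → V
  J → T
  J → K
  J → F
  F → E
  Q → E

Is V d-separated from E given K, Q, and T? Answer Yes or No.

3 paths connect V and E; each must be blocked for d-separation to hold:
  1. V ← J → F → E — J:fork[open]; F:chain[open] ⇒ active
  2. V ← J → T ← E — J:fork[open]; T:collider[open] ⇒ active
  3. V ← J → K → E — J:fork[open]; K:chain[blocks] ⇒ blocked
Because an active path exists, V and E are not d-separated.

No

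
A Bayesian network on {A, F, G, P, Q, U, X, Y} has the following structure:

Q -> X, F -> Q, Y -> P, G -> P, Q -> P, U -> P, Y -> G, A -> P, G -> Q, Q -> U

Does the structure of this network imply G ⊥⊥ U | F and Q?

6 paths connect G and U; each must be blocked for d-separation to hold:
  1. G ← Y → P ← Q → U — Y:fork[open]; P:collider[blocks]; Q:fork[blocks] ⇒ blocked
  2. G ← Y → P ← U — Y:fork[open]; P:collider[blocks] ⇒ blocked
  3. G → Q → P ← U — Q:chain[blocks]; P:collider[blocks] ⇒ blocked
  4. G → Q → U — Q:chain[blocks] ⇒ blocked
  5. G → P ← Q → U — P:collider[blocks]; Q:fork[blocks] ⇒ blocked
  6. G → P ← U — P:collider[blocks] ⇒ blocked
Every path is blocked, so G and U are d-separated given {F, Q}.

Yes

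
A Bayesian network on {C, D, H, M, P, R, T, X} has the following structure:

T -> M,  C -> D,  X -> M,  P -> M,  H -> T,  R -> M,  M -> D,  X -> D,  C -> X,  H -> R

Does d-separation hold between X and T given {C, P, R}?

Yes — X and T are d-separated given {C, P, R}.

We examine all 6 paths between X and T:
Path 1: X → M ← T
  M is a collider here and neither M nor any of its descendants is conditioned on, so the collider stays closed — the path is blocked at M.
Path 2: X → M ← R ← H → T
  M is a collider here and neither M nor any of its descendants is conditioned on, so the collider stays closed — the path is blocked at M.
Path 3: X ← C → D ← M ← T
  C is a fork here and C is conditioned on, so the path is blocked at C.
Path 4: X ← C → D ← M ← R ← H → T
  C is a fork here and C is conditioned on, so the path is blocked at C.
Path 5: X → D ← M ← T
  D is a collider here and neither D nor any of its descendants is conditioned on, so the collider stays closed — the path is blocked at D.
Path 6: X → D ← M ← R ← H → T
  D is a collider here and neither D nor any of its descendants is conditioned on, so the collider stays closed — the path is blocked at D.
Since every path is blocked, d-separation holds.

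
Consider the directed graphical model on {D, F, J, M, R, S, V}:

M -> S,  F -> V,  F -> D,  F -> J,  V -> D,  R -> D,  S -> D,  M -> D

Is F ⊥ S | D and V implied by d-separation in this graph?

There are 4 undirected paths between F and S; checking each against the conditioning set {D, V}:
  1. F → D ← M → S — D:collider[open]; M:fork[open] ⇒ active
  2. F → D ← S — D:collider[open] ⇒ active
  3. F → V → D ← M → S — V:chain[blocks]; D:collider[open]; M:fork[open] ⇒ blocked
  4. F → V → D ← S — V:chain[blocks]; D:collider[open] ⇒ blocked
Since the path F → D ← M → S is active, F and S are not d-separated given {D, V}.

No — F and S are not d-separated given {D, V}.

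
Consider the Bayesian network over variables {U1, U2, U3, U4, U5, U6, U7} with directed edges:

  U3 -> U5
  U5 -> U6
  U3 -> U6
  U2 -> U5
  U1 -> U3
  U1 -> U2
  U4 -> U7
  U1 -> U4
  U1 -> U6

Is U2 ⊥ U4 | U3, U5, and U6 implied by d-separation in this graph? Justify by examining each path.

No

5 paths connect U2 and U4; each must be blocked for d-separation to hold:
  1. U2 → U5 → U6 ← U3 ← U1 → U4 — U5:chain[blocks]; U6:collider[open]; U3:chain[blocks]; U1:fork[open] ⇒ blocked
  2. U2 → U5 → U6 ← U1 → U4 — U5:chain[blocks]; U6:collider[open]; U1:fork[open] ⇒ blocked
  3. U2 → U5 ← U3 → U6 ← U1 → U4 — U5:collider[open]; U3:fork[blocks]; U6:collider[open]; U1:fork[open] ⇒ blocked
  4. U2 → U5 ← U3 ← U1 → U4 — U5:collider[open]; U3:chain[blocks]; U1:fork[open] ⇒ blocked
  5. U2 ← U1 → U4 — U1:fork[open] ⇒ active
Because an active path exists, U2 and U4 are not d-separated.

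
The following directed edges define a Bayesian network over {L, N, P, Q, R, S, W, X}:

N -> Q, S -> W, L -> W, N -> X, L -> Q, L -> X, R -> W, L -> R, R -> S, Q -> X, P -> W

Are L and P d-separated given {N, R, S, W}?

We examine all 3 paths between L and P:
Path 1: L → R → W ← P
  R is a chain here and R is conditioned on, so the path is blocked at R.
Path 2: L → R → S → W ← P
  R is a chain here and R is conditioned on, so the path is blocked at R.
Path 3: L → W ← P
  W is a collider and W is conditioned on, which opens it — no node blocks this path, so it is active.
Because an active path exists, L and P are not d-separated.

No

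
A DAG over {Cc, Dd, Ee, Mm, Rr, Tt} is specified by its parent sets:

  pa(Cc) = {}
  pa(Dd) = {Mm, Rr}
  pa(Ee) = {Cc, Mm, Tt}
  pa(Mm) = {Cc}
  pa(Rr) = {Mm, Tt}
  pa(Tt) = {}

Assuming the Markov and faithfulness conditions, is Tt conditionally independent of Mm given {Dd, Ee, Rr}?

No — Tt and Mm are not d-separated given {Dd, Ee, Rr}.

Enumerating the 4 paths from Tt to Mm and testing each for blocking by {Dd, Ee, Rr}:
Path 1: Tt → Rr ← Mm
  Rr is a collider and Rr is conditioned on, which opens it — no node blocks this path, so it is active.
Path 2: Tt → Rr → Dd ← Mm
  Rr is a chain here and Rr is conditioned on, so the path is blocked at Rr.
Path 3: Tt → Ee ← Cc → Mm
  Ee is a collider and Ee is conditioned on, which opens it; Cc is a fork and Cc is not conditioned on — no node blocks this path, so it is active.
Path 4: Tt → Ee ← Mm
  Ee is a collider and Ee is conditioned on, which opens it — no node blocks this path, so it is active.
Because an active path exists, Tt and Mm are not d-separated.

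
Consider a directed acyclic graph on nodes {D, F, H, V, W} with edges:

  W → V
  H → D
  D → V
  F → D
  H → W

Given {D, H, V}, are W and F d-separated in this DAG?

Yes

There are 2 undirected paths between W and F; checking each against the conditioning set {D, H, V}:
Path 1: W ← H → D ← F
  H is a fork here and H is conditioned on, so the path is blocked at H.
Path 2: W → V ← D ← F
  D is a chain here and D is conditioned on, so the path is blocked at D.
All paths are blocked; W ⊥ F | {D, H, V} holds.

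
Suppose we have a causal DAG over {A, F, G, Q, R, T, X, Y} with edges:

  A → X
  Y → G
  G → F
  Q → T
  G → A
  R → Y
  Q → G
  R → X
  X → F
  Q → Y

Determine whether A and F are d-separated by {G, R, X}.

Enumerating the 6 paths from A to F and testing each for blocking by {G, R, X}:
Path 1: A ← G ← Q → Y ← R → X → F
  G is a chain here and G is conditioned on, so the path is blocked at G.
Path 2: A ← G → F
  G is a fork here and G is conditioned on, so the path is blocked at G.
Path 3: A ← G ← Y ← R → X → F
  G is a chain here and G is conditioned on, so the path is blocked at G.
Path 4: A → X → F
  X is a chain here and X is conditioned on, so the path is blocked at X.
Path 5: A → X ← R → Y ← Q → G → F
  R is a fork here and R is conditioned on, so the path is blocked at R.
Path 6: A → X ← R → Y → G → F
  R is a fork here and R is conditioned on, so the path is blocked at R.
All paths are blocked; A ⊥ F | {G, R, X} holds.

Yes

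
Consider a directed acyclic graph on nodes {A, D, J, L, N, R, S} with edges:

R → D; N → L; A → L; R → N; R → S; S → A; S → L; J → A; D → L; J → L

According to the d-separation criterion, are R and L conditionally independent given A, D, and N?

No

There are 5 undirected paths between R and L; checking each against the conditioning set {A, D, N}:
Path 1: R → N → L
  N is a chain here and N is conditioned on, so the path is blocked at N.
Path 2: R → D → L
  D is a chain here and D is conditioned on, so the path is blocked at D.
Path 3: R → S → L
  S is a chain and S is not conditioned on — no node blocks this path, so it is active.
Path 4: R → S → A → L
  A is a chain here and A is conditioned on, so the path is blocked at A.
Path 5: R → S → A ← J → L
  S is a chain and S is not conditioned on; A is a collider and A is conditioned on, which opens it; J is a fork and J is not conditioned on — no node blocks this path, so it is active.
At least one path is unblocked, so d-separation fails.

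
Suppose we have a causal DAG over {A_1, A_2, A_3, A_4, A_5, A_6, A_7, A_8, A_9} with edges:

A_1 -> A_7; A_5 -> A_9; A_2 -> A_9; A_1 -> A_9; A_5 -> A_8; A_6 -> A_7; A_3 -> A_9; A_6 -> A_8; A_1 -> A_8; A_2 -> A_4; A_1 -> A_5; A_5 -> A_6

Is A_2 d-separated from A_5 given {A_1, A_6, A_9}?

No

We examine all 6 paths between A_2 and A_5:
Path 1: A_2 → A_9 ← A_1 → A_8 ← A_6 ← A_5
  A_1 is a fork here and A_1 is conditioned on, so the path is blocked at A_1.
Path 2: A_2 → A_9 ← A_1 → A_8 ← A_5
  A_1 is a fork here and A_1 is conditioned on, so the path is blocked at A_1.
Path 3: A_2 → A_9 ← A_1 → A_7 ← A_6 → A_8 ← A_5
  A_1 is a fork here and A_1 is conditioned on, so the path is blocked at A_1.
Path 4: A_2 → A_9 ← A_1 → A_7 ← A_6 ← A_5
  A_1 is a fork here and A_1 is conditioned on, so the path is blocked at A_1.
Path 5: A_2 → A_9 ← A_1 → A_5
  A_1 is a fork here and A_1 is conditioned on, so the path is blocked at A_1.
Path 6: A_2 → A_9 ← A_5
  A_9 is a collider and A_9 is conditioned on, which opens it — no node blocks this path, so it is active.
Since the path A_2 → A_9 ← A_5 is active, A_2 and A_5 are not d-separated given {A_1, A_6, A_9}.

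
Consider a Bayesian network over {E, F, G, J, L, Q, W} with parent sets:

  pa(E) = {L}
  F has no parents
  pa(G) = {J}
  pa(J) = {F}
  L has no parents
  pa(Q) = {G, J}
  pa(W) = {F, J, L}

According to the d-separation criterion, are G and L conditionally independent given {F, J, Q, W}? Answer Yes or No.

Yes

There are 4 undirected paths between G and L; checking each against the conditioning set {F, J, Q, W}:
Path 1: G → Q ← J ← F → W ← L
  J is a chain here and J is conditioned on, so the path is blocked at J.
Path 2: G → Q ← J → W ← L
  J is a fork here and J is conditioned on, so the path is blocked at J.
Path 3: G ← J ← F → W ← L
  J is a chain here and J is conditioned on, so the path is blocked at J.
Path 4: G ← J → W ← L
  J is a fork here and J is conditioned on, so the path is blocked at J.
Every path is blocked, so G and L are d-separated given {F, J, Q, W}.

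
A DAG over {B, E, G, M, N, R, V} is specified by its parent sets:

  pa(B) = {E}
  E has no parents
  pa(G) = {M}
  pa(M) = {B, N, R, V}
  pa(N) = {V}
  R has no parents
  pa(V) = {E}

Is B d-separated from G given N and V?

No — B and G are not d-separated given {N, V}.

Enumerating the 3 paths from B to G and testing each for blocking by {N, V}:
Path 1: B → M → G
  M is a chain and M is not conditioned on — no node blocks this path, so it is active.
Path 2: B ← E → V → M → G
  V is a chain here and V is conditioned on, so the path is blocked at V.
Path 3: B ← E → V → N → M → G
  V is a chain here and V is conditioned on, so the path is blocked at V.
Because an active path exists, B and G are not d-separated.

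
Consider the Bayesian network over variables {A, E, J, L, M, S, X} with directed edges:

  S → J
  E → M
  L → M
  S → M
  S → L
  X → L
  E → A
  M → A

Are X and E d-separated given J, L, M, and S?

4 paths connect X and E; each must be blocked for d-separation to hold:
Path 1: X → L → M → A ← E
  L is a chain here and L is conditioned on, so the path is blocked at L.
Path 2: X → L → M ← E
  L is a chain here and L is conditioned on, so the path is blocked at L.
Path 3: X → L ← S → M → A ← E
  S is a fork here and S is conditioned on, so the path is blocked at S.
Path 4: X → L ← S → M ← E
  S is a fork here and S is conditioned on, so the path is blocked at S.
Since every path is blocked, d-separation holds.

Yes — X and E are d-separated given {J, L, M, S}.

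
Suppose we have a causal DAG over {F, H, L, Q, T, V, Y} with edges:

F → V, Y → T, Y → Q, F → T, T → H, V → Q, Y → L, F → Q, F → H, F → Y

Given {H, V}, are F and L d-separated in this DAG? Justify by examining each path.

5 paths connect F and L; each must be blocked for d-separation to hold:
Path 1: F → T ← Y → L
  T is a collider and its descendant H is conditioned on, which opens it; Y is a fork and Y is not conditioned on — no node blocks this path, so it is active.
Path 2: F → Q ← Y → L
  Q is a collider here and neither Q nor any of its descendants is conditioned on, so the collider stays closed — the path is blocked at Q.
Path 3: F → V → Q ← Y → L
  V is a chain here and V is conditioned on, so the path is blocked at V.
Path 4: F → H ← T ← Y → L
  H is a collider and H is conditioned on, which opens it; T is a chain and T is not conditioned on; Y is a fork and Y is not conditioned on — no node blocks this path, so it is active.
Path 5: F → Y → L
  Y is a chain and Y is not conditioned on — no node blocks this path, so it is active.
Since the path F → T ← Y → L is active, F and L are not d-separated given {H, V}.

No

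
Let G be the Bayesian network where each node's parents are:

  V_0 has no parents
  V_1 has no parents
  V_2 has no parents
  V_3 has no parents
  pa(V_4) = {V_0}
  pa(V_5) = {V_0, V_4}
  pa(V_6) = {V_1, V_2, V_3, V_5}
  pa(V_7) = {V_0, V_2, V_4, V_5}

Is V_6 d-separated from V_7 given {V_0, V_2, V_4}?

There are 6 undirected paths between V_6 and V_7; checking each against the conditioning set {V_0, V_2, V_4}:
Path 1: V_6 ← V_5 ← V_0 → V_7
  V_0 is a fork here and V_0 is conditioned on, so the path is blocked at V_0.
Path 2: V_6 ← V_5 ← V_0 → V_4 → V_7
  V_0 is a fork here and V_0 is conditioned on, so the path is blocked at V_0.
Path 3: V_6 ← V_5 → V_7
  V_5 is a fork and V_5 is not conditioned on — no node blocks this path, so it is active.
Path 4: V_6 ← V_5 ← V_4 ← V_0 → V_7
  V_4 is a chain here and V_4 is conditioned on, so the path is blocked at V_4.
Path 5: V_6 ← V_5 ← V_4 → V_7
  V_4 is a fork here and V_4 is conditioned on, so the path is blocked at V_4.
Path 6: V_6 ← V_2 → V_7
  V_2 is a fork here and V_2 is conditioned on, so the path is blocked at V_2.
At least one path is unblocked, so d-separation fails.

No — V_6 and V_7 are not d-separated given {V_0, V_2, V_4}.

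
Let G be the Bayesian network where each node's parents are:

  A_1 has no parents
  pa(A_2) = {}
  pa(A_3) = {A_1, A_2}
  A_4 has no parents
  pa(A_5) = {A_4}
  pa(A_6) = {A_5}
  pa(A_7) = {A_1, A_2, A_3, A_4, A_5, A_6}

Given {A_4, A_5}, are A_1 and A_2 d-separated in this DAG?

Yes

4 paths connect A_1 and A_2; each must be blocked for d-separation to hold:
  1. A_1 → A_7 ← A_2 — A_7:collider[blocks] ⇒ blocked
  2. A_1 → A_7 ← A_3 ← A_2 — A_7:collider[blocks]; A_3:chain[open] ⇒ blocked
  3. A_1 → A_3 ← A_2 — A_3:collider[blocks] ⇒ blocked
  4. A_1 → A_3 → A_7 ← A_2 — A_3:chain[open]; A_7:collider[blocks] ⇒ blocked
All paths are blocked; A_1 ⊥ A_2 | {A_4, A_5} holds.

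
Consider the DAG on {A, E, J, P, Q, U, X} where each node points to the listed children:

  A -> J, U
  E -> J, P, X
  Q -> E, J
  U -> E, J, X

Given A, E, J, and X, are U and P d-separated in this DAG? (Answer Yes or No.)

Yes

We examine all 6 paths between U and P:
  1. U → J ← E → P — J:collider[open]; E:fork[blocks] ⇒ blocked
  2. U → J ← Q → E → P — J:collider[open]; Q:fork[open]; E:chain[blocks] ⇒ blocked
  3. U → X ← E → P — X:collider[open]; E:fork[blocks] ⇒ blocked
  4. U ← A → J ← E → P — A:fork[blocks]; J:collider[open]; E:fork[blocks] ⇒ blocked
  5. U ← A → J ← Q → E → P — A:fork[blocks]; J:collider[open]; Q:fork[open]; E:chain[blocks] ⇒ blocked
  6. U → E → P — E:chain[blocks] ⇒ blocked
All paths are blocked; U ⊥ P | {A, E, J, X} holds.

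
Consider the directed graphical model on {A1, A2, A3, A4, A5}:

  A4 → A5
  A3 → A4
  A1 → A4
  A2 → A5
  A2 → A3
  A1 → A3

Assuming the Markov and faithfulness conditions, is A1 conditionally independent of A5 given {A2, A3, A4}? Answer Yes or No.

Yes

There are 4 undirected paths between A1 and A5; checking each against the conditioning set {A2, A3, A4}:
  1. A1 → A3 → A4 → A5 — A3:chain[blocks]; A4:chain[blocks] ⇒ blocked
  2. A1 → A3 ← A2 → A5 — A3:collider[open]; A2:fork[blocks] ⇒ blocked
  3. A1 → A4 ← A3 ← A2 → A5 — A4:collider[open]; A3:chain[blocks]; A2:fork[blocks] ⇒ blocked
  4. A1 → A4 → A5 — A4:chain[blocks] ⇒ blocked
Since every path is blocked, d-separation holds.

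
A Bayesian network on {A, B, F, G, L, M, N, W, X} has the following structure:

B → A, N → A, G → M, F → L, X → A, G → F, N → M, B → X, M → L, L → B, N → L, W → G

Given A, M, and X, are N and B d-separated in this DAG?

No

Enumerating the 5 paths from N to B and testing each for blocking by {A, M, X}:
  1. N → M ← G → F → L → B — M:collider[open]; G:fork[open]; F:chain[open]; L:chain[open] ⇒ active
  2. N → M → L → B — M:chain[blocks]; L:chain[open] ⇒ blocked
  3. N → A ← B — A:collider[open] ⇒ active
  4. N → A ← X ← B — A:collider[open]; X:chain[blocks] ⇒ blocked
  5. N → L → B — L:chain[open] ⇒ active
Because an active path exists, N and B are not d-separated.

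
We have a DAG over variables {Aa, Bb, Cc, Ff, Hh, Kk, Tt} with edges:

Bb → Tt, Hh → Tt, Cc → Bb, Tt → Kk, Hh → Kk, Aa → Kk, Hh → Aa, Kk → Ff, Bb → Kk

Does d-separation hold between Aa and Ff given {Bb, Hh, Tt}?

No

We examine all 4 paths between Aa and Ff:
  1. Aa ← Hh → Kk → Ff — Hh:fork[blocks]; Kk:chain[open] ⇒ blocked
  2. Aa ← Hh → Tt → Kk → Ff — Hh:fork[blocks]; Tt:chain[blocks]; Kk:chain[open] ⇒ blocked
  3. Aa ← Hh → Tt ← Bb → Kk → Ff — Hh:fork[blocks]; Tt:collider[open]; Bb:fork[blocks]; Kk:chain[open] ⇒ blocked
  4. Aa → Kk → Ff — Kk:chain[open] ⇒ active
Since the path Aa → Kk → Ff is active, Aa and Ff are not d-separated given {Bb, Hh, Tt}.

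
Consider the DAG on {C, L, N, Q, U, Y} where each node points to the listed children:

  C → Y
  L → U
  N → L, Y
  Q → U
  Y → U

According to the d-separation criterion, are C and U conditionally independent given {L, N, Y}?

Enumerating the 2 paths from C to U and testing each for blocking by {L, N, Y}:
  1. C → Y → U — Y:chain[blocks] ⇒ blocked
  2. C → Y ← N → L → U — Y:collider[open]; N:fork[blocks]; L:chain[blocks] ⇒ blocked
Since every path is blocked, d-separation holds.

Yes — C and U are d-separated given {L, N, Y}.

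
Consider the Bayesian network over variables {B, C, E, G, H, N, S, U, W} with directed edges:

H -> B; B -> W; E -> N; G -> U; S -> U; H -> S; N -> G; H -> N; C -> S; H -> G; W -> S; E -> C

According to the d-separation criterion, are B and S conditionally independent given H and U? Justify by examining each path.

No

6 paths connect B and S; each must be blocked for d-separation to hold:
Path 1: B → W → S
  W is a chain and W is not conditioned on — no node blocks this path, so it is active.
Path 2: B ← H → S
  H is a fork here and H is conditioned on, so the path is blocked at H.
Path 3: B ← H → G → U ← S
  H is a fork here and H is conditioned on, so the path is blocked at H.
Path 4: B ← H → G ← N ← E → C → S
  H is a fork here and H is conditioned on, so the path is blocked at H.
Path 5: B ← H → N → G → U ← S
  H is a fork here and H is conditioned on, so the path is blocked at H.
Path 6: B ← H → N ← E → C → S
  H is a fork here and H is conditioned on, so the path is blocked at H.
At least one path is unblocked, so d-separation fails.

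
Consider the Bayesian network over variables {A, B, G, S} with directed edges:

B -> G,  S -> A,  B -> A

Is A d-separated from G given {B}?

The only undirected path from A to G is:
Path 1: A ← B → G
  B is a fork here and B is conditioned on, so the path is blocked at B.
Every path is blocked, so A and G are d-separated given {B}.

Yes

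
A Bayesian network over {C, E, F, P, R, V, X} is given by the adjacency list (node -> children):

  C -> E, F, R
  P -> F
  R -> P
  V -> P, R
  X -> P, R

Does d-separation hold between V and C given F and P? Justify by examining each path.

No

6 paths connect V and C; each must be blocked for d-separation to hold:
  1. V → P ← X → R ← C — P:collider[open]; X:fork[open]; R:collider[open] ⇒ active
  2. V → P → F ← C — P:chain[blocks]; F:collider[open] ⇒ blocked
  3. V → P ← R ← C — P:collider[open]; R:chain[open] ⇒ active
  4. V → R → P → F ← C — R:chain[open]; P:chain[blocks]; F:collider[open] ⇒ blocked
  5. V → R ← C — R:collider[open] ⇒ active
  6. V → R ← X → P → F ← C — R:collider[open]; X:fork[open]; P:chain[blocks]; F:collider[open] ⇒ blocked
Because an active path exists, V and C are not d-separated.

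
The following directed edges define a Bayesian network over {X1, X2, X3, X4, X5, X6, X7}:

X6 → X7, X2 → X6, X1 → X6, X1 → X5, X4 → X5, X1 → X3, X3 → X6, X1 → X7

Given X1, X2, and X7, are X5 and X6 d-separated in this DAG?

We examine all 3 paths between X5 and X6:
Path 1: X5 ← X1 → X3 → X6
  X1 is a fork here and X1 is conditioned on, so the path is blocked at X1.
Path 2: X5 ← X1 → X6
  X1 is a fork here and X1 is conditioned on, so the path is blocked at X1.
Path 3: X5 ← X1 → X7 ← X6
  X1 is a fork here and X1 is conditioned on, so the path is blocked at X1.
Every path is blocked, so X5 and X6 are d-separated given {X1, X2, X7}.

Yes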